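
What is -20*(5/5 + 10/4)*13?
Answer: -910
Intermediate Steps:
-20*(5/5 + 10/4)*13 = -20*(5*(1/5) + 10*(1/4))*13 = -20*(1 + 5/2)*13 = -20*7/2*13 = -70*13 = -910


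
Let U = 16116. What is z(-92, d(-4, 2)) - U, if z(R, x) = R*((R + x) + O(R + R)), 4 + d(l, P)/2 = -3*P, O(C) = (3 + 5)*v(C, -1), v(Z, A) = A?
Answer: -5076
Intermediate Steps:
O(C) = -8 (O(C) = (3 + 5)*(-1) = 8*(-1) = -8)
d(l, P) = -8 - 6*P (d(l, P) = -8 + 2*(-3*P) = -8 - 6*P)
z(R, x) = R*(-8 + R + x) (z(R, x) = R*((R + x) - 8) = R*(-8 + R + x))
z(-92, d(-4, 2)) - U = -92*(-8 - 92 + (-8 - 6*2)) - 1*16116 = -92*(-8 - 92 + (-8 - 12)) - 16116 = -92*(-8 - 92 - 20) - 16116 = -92*(-120) - 16116 = 11040 - 16116 = -5076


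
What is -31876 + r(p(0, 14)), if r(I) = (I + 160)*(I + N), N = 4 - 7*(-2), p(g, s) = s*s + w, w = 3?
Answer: 46027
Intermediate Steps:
p(g, s) = 3 + s**2 (p(g, s) = s*s + 3 = s**2 + 3 = 3 + s**2)
N = 18 (N = 4 + 14 = 18)
r(I) = (18 + I)*(160 + I) (r(I) = (I + 160)*(I + 18) = (160 + I)*(18 + I) = (18 + I)*(160 + I))
-31876 + r(p(0, 14)) = -31876 + (2880 + (3 + 14**2)**2 + 178*(3 + 14**2)) = -31876 + (2880 + (3 + 196)**2 + 178*(3 + 196)) = -31876 + (2880 + 199**2 + 178*199) = -31876 + (2880 + 39601 + 35422) = -31876 + 77903 = 46027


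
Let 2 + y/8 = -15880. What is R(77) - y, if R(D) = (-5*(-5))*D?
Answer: 128981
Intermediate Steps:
R(D) = 25*D
y = -127056 (y = -16 + 8*(-15880) = -16 - 127040 = -127056)
R(77) - y = 25*77 - 1*(-127056) = 1925 + 127056 = 128981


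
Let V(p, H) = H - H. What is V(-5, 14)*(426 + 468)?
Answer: 0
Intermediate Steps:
V(p, H) = 0
V(-5, 14)*(426 + 468) = 0*(426 + 468) = 0*894 = 0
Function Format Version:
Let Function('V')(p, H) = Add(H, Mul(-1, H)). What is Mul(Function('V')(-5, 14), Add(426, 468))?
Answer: 0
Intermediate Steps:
Function('V')(p, H) = 0
Mul(Function('V')(-5, 14), Add(426, 468)) = Mul(0, Add(426, 468)) = Mul(0, 894) = 0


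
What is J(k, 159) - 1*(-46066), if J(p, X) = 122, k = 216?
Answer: 46188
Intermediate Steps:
J(k, 159) - 1*(-46066) = 122 - 1*(-46066) = 122 + 46066 = 46188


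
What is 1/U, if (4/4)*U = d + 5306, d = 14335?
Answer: 1/19641 ≈ 5.0914e-5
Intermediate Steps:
U = 19641 (U = 14335 + 5306 = 19641)
1/U = 1/19641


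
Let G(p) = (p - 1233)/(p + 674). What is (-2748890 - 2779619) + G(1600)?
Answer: -12571829099/2274 ≈ -5.5285e+6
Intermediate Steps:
G(p) = (-1233 + p)/(674 + p)
(-2748890 - 2779619) + G(1600) = (-2748890 - 2779619) + (-1233 + 1600)/(674 + 1600) = -5528509 + 367/2274 = -12571829099/2274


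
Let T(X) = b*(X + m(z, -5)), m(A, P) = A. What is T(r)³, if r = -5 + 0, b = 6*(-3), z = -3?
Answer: 2985984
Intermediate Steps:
b = -18
r = -5
T(X) = 54 - 18*X (T(X) = -18*(X - 3) = -18*(-3 + X) = 54 - 18*X)
T(r)³ = (54 - 18*(-5))³ = (54 + 90)³ = 144³ = 2985984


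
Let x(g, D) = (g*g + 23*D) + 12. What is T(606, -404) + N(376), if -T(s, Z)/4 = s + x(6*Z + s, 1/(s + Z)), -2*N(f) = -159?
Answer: -2671023569/202 ≈ -1.3223e+7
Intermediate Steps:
x(g, D) = 12 + g² + 23*D (x(g, D) = (g² + 23*D) + 12 = 12 + g² + 23*D)
N(f) = 159/2 (N(f) = -½*(-159) = 159/2)
T(s, Z) = -48 - 92/(Z + s) - 4*s - 4*(s + 6*Z)² (T(s, Z) = -4*(s + (12 + (6*Z + s)² + 23/(s + Z))) = -4*(s + (12 + (s + 6*Z)² + 23/(Z + s))) = -4*(12 + s + (s + 6*Z)² + 23/(Z + s)) = -48 - 92/(Z + s) - 4*s - 4*(s + 6*Z)²)
T(606, -404) + N(376) = 4*(-23 - 1*606*(-404 + 606) - (12 + (606 + 6*(-404))²)*(-404 + 606))/(-404 + 606) + 159/2 = 4*(-23 - 1*606*202 - 1*(12 + (606 - 2424)²)*202)/202 + 159/2 = 4*(1/202)*(-23 - 122412 - 1*(12 + (-1818)²)*202) + 159/2 = 4*(1/202)*(-23 - 122412 - 1*(12 + 3305124)*202) + 159/2 = 4*(1/202)*(-23 - 122412 - 1*3305136*202) + 159/2 = 4*(1/202)*(-23 - 122412 - 667637472) + 159/2 = 4*(1/202)*(-667759907) + 159/2 = -1335519814/101 + 159/2 = -2671023569/202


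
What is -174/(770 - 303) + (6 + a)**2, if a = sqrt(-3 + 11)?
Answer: 20374/467 + 24*sqrt(2) ≈ 77.568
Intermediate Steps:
a = 2*sqrt(2) (a = sqrt(8) = 2*sqrt(2) ≈ 2.8284)
-174/(770 - 303) + (6 + a)**2 = -174/(770 - 303) + (6 + 2*sqrt(2))**2 = -174/467 + (6 + 2*sqrt(2))**2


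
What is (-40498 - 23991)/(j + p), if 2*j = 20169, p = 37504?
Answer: -128978/95177 ≈ -1.3551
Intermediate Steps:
j = 20169/2 (j = (½)*20169 = 20169/2 ≈ 10085.)
(-40498 - 23991)/(j + p) = (-40498 - 23991)/(20169/2 + 37504) = -64489/95177/2 = -64489*2/95177 = -128978/95177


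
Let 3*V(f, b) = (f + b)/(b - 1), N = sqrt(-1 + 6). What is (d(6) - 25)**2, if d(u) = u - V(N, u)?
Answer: (291 + sqrt(5))**2/225 ≈ 382.17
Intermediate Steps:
N = sqrt(5) ≈ 2.2361
V(f, b) = (b + f)/(3*(-1 + b)) (V(f, b) = ((f + b)/(b - 1))/3 = ((b + f)/(-1 + b))/3 = (b + f)/(3*(-1 + b)))
d(u) = u - (u + sqrt(5))/(3*(-1 + u))
(d(6) - 25)**2 = ((-1*6 - sqrt(5) + 3*6*(-1 + 6))/(3*(-1 + 6)) - 25)**2 = ((1/3)*(-6 - sqrt(5) + 3*6*5)/5 - 25)**2 = ((1/3)*(1/5)*(-6 - sqrt(5) + 90) - 25)**2 = ((1/3)*(1/5)*(84 - sqrt(5)) - 25)**2 = ((28/5 - sqrt(5)/15) - 25)**2 = (-97/5 - sqrt(5)/15)**2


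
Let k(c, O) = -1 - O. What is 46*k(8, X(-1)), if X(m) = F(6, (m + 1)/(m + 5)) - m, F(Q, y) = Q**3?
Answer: -10028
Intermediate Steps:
X(m) = 216 - m (X(m) = 6**3 - m = 216 - m)
46*k(8, X(-1)) = 46*(-1 - (216 - 1*(-1))) = 46*(-1 - (216 + 1)) = 46*(-1 - 1*217) = 46*(-1 - 217) = 46*(-218) = -10028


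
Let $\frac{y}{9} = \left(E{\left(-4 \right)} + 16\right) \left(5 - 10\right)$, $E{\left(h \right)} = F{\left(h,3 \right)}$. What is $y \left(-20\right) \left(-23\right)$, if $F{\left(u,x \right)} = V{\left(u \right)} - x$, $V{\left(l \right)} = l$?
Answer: $-186300$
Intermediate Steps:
$F{\left(u,x \right)} = u - x$
$E{\left(h \right)} = -3 + h$ ($E{\left(h \right)} = h - 3 = -3 + h$)
$y = -405$ ($y = 9 \left(\left(-3 - 4\right) + 16\right) \left(5 - 10\right) = 9 \left(-7 + 16\right) \left(-5\right) = 9 \cdot 9 \left(-5\right) = 9 \left(-45\right) = -405$)
$y \left(-20\right) \left(-23\right) = \left(-405\right) \left(-20\right) \left(-23\right) = 8100 \left(-23\right) = -186300$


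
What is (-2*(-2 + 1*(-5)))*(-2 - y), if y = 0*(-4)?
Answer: -28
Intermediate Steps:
y = 0
(-2*(-2 + 1*(-5)))*(-2 - y) = (-2*(-2 + 1*(-5)))*(-2 - 1*0) = (-2*(-2 - 5))*(-2 + 0) = -2*(-7)*(-2) = 14*(-2) = -28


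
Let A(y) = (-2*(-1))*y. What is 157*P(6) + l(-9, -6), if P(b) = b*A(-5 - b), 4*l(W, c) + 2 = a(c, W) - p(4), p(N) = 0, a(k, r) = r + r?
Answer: -20729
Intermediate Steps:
A(y) = 2*y
a(k, r) = 2*r
l(W, c) = -1/2 + W/2 (l(W, c) = -1/2 + (2*W - 1*0)/4 = -1/2 + (2*W + 0)/4 = -1/2 + (2*W)/4 = -1/2 + W/2)
P(b) = b*(-10 - 2*b) (P(b) = b*(2*(-5 - b)) = b*(-10 - 2*b))
157*P(6) + l(-9, -6) = 157*(-2*6*(5 + 6)) + (-1/2 + (1/2)*(-9)) = 157*(-2*6*11) + (-1/2 - 9/2) = 157*(-132) - 5 = -20724 - 5 = -20729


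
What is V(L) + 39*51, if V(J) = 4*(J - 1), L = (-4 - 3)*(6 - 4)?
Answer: 1929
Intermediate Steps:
L = -14 (L = -7*2 = -14)
V(J) = -4 + 4*J (V(J) = 4*(-1 + J) = -4 + 4*J)
V(L) + 39*51 = (-4 + 4*(-14)) + 39*51 = (-4 - 56) + 1989 = -60 + 1989 = 1929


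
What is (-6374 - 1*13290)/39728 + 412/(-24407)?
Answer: -31019199/60602581 ≈ -0.51185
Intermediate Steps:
(-6374 - 1*13290)/39728 + 412/(-24407) = (-6374 - 13290)*(1/39728) + 412*(-1/24407) = -19664*1/39728 - 412/24407 = -1229/2483 - 412/24407 = -31019199/60602581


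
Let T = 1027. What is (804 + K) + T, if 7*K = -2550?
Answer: 10267/7 ≈ 1466.7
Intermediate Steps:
K = -2550/7 (K = (⅐)*(-2550) = -2550/7 ≈ -364.29)
(804 + K) + T = (804 - 2550/7) + 1027 = 3078/7 + 1027 = 10267/7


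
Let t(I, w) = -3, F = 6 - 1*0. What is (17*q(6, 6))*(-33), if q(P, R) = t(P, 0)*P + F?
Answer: 6732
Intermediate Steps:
F = 6 (F = 6 + 0 = 6)
q(P, R) = 6 - 3*P (q(P, R) = -3*P + 6 = 6 - 3*P)
(17*q(6, 6))*(-33) = (17*(6 - 3*6))*(-33) = (17*(6 - 18))*(-33) = (17*(-12))*(-33) = -204*(-33) = 6732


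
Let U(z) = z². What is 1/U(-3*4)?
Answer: 1/144 ≈ 0.0069444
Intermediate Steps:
1/U(-3*4) = 1/((-3*4)²) = 1/((-12)²) = 1/144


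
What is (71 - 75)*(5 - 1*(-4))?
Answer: -36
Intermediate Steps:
(71 - 75)*(5 - 1*(-4)) = -4*(5 + 4) = -4*9 = -36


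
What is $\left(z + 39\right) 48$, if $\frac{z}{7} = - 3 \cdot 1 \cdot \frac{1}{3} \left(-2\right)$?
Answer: $2544$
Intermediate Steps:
$z = 14$ ($z = 7 - 3 \cdot 1 \cdot \frac{1}{3} \left(-2\right) = 7 \left(-3\right) \frac{1}{3} \left(-2\right) = 7 \left(\left(-1\right) \left(-2\right)\right) = 7 \cdot 2 = 14$)
$\left(z + 39\right) 48 = \left(14 + 39\right) 48 = 53 \cdot 48 = 2544$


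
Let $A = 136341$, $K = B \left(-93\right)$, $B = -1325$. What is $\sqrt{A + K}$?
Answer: $\sqrt{259566} \approx 509.48$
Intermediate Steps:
$K = 123225$ ($K = \left(-1325\right) \left(-93\right) = 123225$)
$\sqrt{A + K} = \sqrt{136341 + 123225} = \sqrt{259566}$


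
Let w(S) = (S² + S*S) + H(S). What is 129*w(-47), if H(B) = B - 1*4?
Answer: 563343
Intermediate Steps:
H(B) = -4 + B (H(B) = B - 4 = -4 + B)
w(S) = -4 + S + 2*S² (w(S) = (S² + S*S) + (-4 + S) = (S² + S²) + (-4 + S) = 2*S² + (-4 + S) = -4 + S + 2*S²)
129*w(-47) = 129*(-4 - 47 + 2*(-47)²) = 129*(-4 - 47 + 2*2209) = 129*(-4 - 47 + 4418) = 129*4367 = 563343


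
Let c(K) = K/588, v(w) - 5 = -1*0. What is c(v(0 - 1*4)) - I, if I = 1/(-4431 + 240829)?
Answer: 590701/69501012 ≈ 0.0084992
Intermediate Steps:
v(w) = 5 (v(w) = 5 - 1*0 = 5 + 0 = 5)
c(K) = K/588 (c(K) = K*(1/588) = K/588)
I = 1/236398 ≈ 4.2302e-6
c(v(0 - 1*4)) - I = (1/588)*5 - 1*1/236398 = 5/588 - 1/236398 = 590701/69501012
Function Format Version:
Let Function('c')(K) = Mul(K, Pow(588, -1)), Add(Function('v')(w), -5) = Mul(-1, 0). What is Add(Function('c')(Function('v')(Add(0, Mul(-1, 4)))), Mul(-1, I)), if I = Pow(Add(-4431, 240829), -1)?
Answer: Rational(590701, 69501012) ≈ 0.0084992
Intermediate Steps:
Function('v')(w) = 5 (Function('v')(w) = Add(5, Mul(-1, 0)) = Add(5, 0) = 5)
Function('c')(K) = Mul(Rational(1, 588), K) (Function('c')(K) = Mul(K, Rational(1, 588)) = Mul(Rational(1, 588), K))
I = Rational(1, 236398) (I = Pow(236398, -1) = Rational(1, 236398) ≈ 4.2302e-6)
Add(Function('c')(Function('v')(Add(0, Mul(-1, 4)))), Mul(-1, I)) = Add(Mul(Rational(1, 588), 5), Mul(-1, Rational(1, 236398))) = Add(Rational(5, 588), Rational(-1, 236398)) = Rational(590701, 69501012)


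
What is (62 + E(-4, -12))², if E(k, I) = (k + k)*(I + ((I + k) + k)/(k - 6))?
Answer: 20164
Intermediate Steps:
E(k, I) = 2*k*(I + (I + 2*k)/(-6 + k)) (E(k, I) = (2*k)*(I + (I + 2*k)/(-6 + k)) = 2*k*(I + (I + 2*k)/(-6 + k)))
(62 + E(-4, -12))² = (62 + 2*(-4)*(-5*(-12) + 2*(-4) - 12*(-4))/(-6 - 4))² = (62 + 2*(-4)*(60 - 8 + 48)/(-10))² = (62 + 2*(-4)*(-⅒)*100)² = (62 + 80)² = 142² = 20164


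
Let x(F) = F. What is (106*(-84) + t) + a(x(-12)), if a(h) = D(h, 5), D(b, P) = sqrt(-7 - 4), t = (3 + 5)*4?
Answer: -8872 + I*sqrt(11) ≈ -8872.0 + 3.3166*I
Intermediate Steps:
t = 32 (t = 8*4 = 32)
D(b, P) = I*sqrt(11) (D(b, P) = sqrt(-11) = I*sqrt(11))
a(h) = I*sqrt(11)
(106*(-84) + t) + a(x(-12)) = (106*(-84) + 32) + I*sqrt(11) = (-8904 + 32) + I*sqrt(11) = -8872 + I*sqrt(11)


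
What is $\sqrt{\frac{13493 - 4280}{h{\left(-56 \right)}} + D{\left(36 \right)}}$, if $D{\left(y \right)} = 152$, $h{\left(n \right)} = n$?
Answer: $\frac{i \sqrt{9814}}{28} \approx 3.5381 i$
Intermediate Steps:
$\sqrt{\frac{13493 - 4280}{h{\left(-56 \right)}} + D{\left(36 \right)}} = \sqrt{\frac{13493 - 4280}{-56} + 152} = \sqrt{9213 \left(- \frac{1}{56}\right) + 152} = \sqrt{- \frac{9213}{56} + 152} = \sqrt{- \frac{701}{56}} = \frac{i \sqrt{9814}}{28}$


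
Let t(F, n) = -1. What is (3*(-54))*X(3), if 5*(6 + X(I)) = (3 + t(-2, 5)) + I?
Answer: 810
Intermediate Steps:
X(I) = -28/5 + I/5 (X(I) = -6 + ((3 - 1) + I)/5 = -6 + (2 + I)/5 = -6 + (2/5 + I/5) = -28/5 + I/5)
(3*(-54))*X(3) = (3*(-54))*(-28/5 + (1/5)*3) = -162*(-28/5 + 3/5) = -162*(-5) = 810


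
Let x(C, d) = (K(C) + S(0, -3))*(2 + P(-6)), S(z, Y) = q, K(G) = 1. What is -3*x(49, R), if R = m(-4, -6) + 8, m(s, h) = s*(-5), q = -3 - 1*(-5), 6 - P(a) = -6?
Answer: -126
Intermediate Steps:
P(a) = 12 (P(a) = 6 - 1*(-6) = 6 + 6 = 12)
q = 2 (q = -3 + 5 = 2)
S(z, Y) = 2
m(s, h) = -5*s
R = 28 (R = -5*(-4) + 8 = 20 + 8 = 28)
x(C, d) = 42 (x(C, d) = (1 + 2)*(2 + 12) = 3*14 = 42)
-3*x(49, R) = -3*42 = -126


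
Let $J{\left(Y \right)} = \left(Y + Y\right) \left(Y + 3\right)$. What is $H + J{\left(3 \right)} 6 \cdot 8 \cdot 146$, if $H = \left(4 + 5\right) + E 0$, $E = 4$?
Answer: $252297$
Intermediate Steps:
$H = 9$ ($H = \left(4 + 5\right) + 4 \cdot 0 = 9 + 0 = 9$)
$J{\left(Y \right)} = 2 Y \left(3 + Y\right)$
$H + J{\left(3 \right)} 6 \cdot 8 \cdot 146 = 9 + 2 \cdot 3 \left(3 + 3\right) 6 \cdot 8 \cdot 146 = 9 + 2 \cdot 3 \cdot 6 \cdot 6 \cdot 8 \cdot 146 = 9 + 36 \cdot 6 \cdot 8 \cdot 146 = 9 + 216 \cdot 8 \cdot 146 = 9 + 1728 \cdot 146 = 9 + 252288 = 252297$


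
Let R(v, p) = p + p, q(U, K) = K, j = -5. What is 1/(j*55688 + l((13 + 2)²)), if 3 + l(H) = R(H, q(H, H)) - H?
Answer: -1/278218 ≈ -3.5943e-6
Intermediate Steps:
R(v, p) = 2*p
l(H) = -3 + H (l(H) = -3 + (2*H - H) = -3 + H)
1/(j*55688 + l((13 + 2)²)) = 1/(-5*55688 + (-3 + (13 + 2)²)) = 1/(-278440 + (-3 + 15²)) = 1/(-278440 + (-3 + 225)) = 1/(-278440 + 222) = 1/(-278218) = -1/278218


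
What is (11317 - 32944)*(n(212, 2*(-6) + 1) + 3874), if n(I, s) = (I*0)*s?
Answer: -83782998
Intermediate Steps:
n(I, s) = 0 (n(I, s) = 0*s = 0)
(11317 - 32944)*(n(212, 2*(-6) + 1) + 3874) = (11317 - 32944)*(0 + 3874) = -21627*3874 = -83782998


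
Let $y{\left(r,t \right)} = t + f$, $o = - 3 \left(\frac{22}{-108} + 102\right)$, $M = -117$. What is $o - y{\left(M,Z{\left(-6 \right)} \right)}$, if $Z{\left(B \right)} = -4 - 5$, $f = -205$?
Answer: $- \frac{1645}{18} \approx -91.389$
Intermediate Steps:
$Z{\left(B \right)} = -9$
$o = - \frac{5497}{18}$ ($o = - 3 \left(22 \left(- \frac{1}{108}\right) + 102\right) = - 3 \left(- \frac{11}{54} + 102\right) = \left(-3\right) \frac{5497}{54} = - \frac{5497}{18} \approx -305.39$)
$y{\left(r,t \right)} = -205 + t$ ($y{\left(r,t \right)} = t - 205 = -205 + t$)
$o - y{\left(M,Z{\left(-6 \right)} \right)} = - \frac{5497}{18} - \left(-205 - 9\right) = - \frac{5497}{18} - -214 = - \frac{5497}{18} + 214 = - \frac{1645}{18}$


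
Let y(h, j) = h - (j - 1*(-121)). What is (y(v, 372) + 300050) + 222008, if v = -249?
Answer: 521316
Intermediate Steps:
y(h, j) = -121 + h - j (y(h, j) = h - (j + 121) = h - (121 + j) = h + (-121 - j) = -121 + h - j)
(y(v, 372) + 300050) + 222008 = ((-121 - 249 - 1*372) + 300050) + 222008 = ((-121 - 249 - 372) + 300050) + 222008 = (-742 + 300050) + 222008 = 299308 + 222008 = 521316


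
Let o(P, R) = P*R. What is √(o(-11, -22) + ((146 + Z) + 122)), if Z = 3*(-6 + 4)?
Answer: 6*√14 ≈ 22.450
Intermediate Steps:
Z = -6 (Z = 3*(-2) = -6)
√(o(-11, -22) + ((146 + Z) + 122)) = √(-11*(-22) + ((146 - 6) + 122)) = √(242 + (140 + 122)) = √(242 + 262) = √504 = 6*√14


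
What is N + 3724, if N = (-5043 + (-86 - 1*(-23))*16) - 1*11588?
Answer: -13915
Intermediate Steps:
N = -17639 (N = (-5043 + (-86 + 23)*16) - 11588 = (-5043 - 63*16) - 11588 = (-5043 - 1008) - 11588 = -6051 - 11588 = -17639)
N + 3724 = -17639 + 3724 = -13915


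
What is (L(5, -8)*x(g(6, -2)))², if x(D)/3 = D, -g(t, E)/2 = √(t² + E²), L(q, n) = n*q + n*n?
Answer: 829440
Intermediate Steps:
L(q, n) = n² + n*q (L(q, n) = n*q + n² = n² + n*q)
g(t, E) = -2*√(E² + t²) (g(t, E) = -2*√(t² + E²) = -2*√(E² + t²))
x(D) = 3*D
(L(5, -8)*x(g(6, -2)))² = ((-8*(-8 + 5))*(3*(-2*√((-2)² + 6²))))² = ((-8*(-3))*(3*(-2*√(4 + 36))))² = (24*(3*(-4*√10)))² = (24*(-12*√10))² = (-288*√10)² = 829440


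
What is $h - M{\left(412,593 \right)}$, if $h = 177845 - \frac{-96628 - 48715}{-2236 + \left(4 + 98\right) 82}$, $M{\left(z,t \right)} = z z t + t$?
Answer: $- \frac{615747054977}{6128} \approx -1.0048 \cdot 10^{8}$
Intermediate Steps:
$M{\left(z,t \right)} = t + t z^{2}$ ($M{\left(z,t \right)} = z^{2} t + t = t z^{2} + t = t + t z^{2}$)
$h = \frac{1089979503}{6128}$ ($h = 177845 - - \frac{145343}{-2236 + 102 \cdot 82} = 177845 - - \frac{145343}{-2236 + 8364} = 177845 - - \frac{145343}{6128} = 177845 + \frac{145343}{6128} = \frac{1089979503}{6128} \approx 1.7787 \cdot 10^{5}$)
$h - M{\left(412,593 \right)} = \frac{1089979503}{6128} - 593 \left(1 + 412^{2}\right) = \frac{1089979503}{6128} - 593 \left(1 + 169744\right) = \frac{1089979503}{6128} - 593 \cdot 169745 = \frac{1089979503}{6128} - 100658785 = - \frac{615747054977}{6128}$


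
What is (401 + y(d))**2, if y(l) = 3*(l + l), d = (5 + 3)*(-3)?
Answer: 66049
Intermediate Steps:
d = -24 (d = 8*(-3) = -24)
y(l) = 6*l (y(l) = 3*(2*l) = 6*l)
(401 + y(d))**2 = (401 + 6*(-24))**2 = (401 - 144)**2 = 257**2 = 66049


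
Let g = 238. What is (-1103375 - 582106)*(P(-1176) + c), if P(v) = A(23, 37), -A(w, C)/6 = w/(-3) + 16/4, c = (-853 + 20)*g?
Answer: 334116269592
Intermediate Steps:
c = -198254 (c = (-853 + 20)*238 = -833*238 = -198254)
A(w, C) = -24 + 2*w (A(w, C) = -6*(w/(-3) + 16/4) = -6*(w*(-⅓) + 16*(¼)) = -6*(-w/3 + 4) = -6*(4 - w/3) = -24 + 2*w)
P(v) = 22 (P(v) = -24 + 2*23 = -24 + 46 = 22)
(-1103375 - 582106)*(P(-1176) + c) = (-1103375 - 582106)*(22 - 198254) = -1685481*(-198232) = 334116269592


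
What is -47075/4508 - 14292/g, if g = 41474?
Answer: -144058349/13354628 ≈ -10.787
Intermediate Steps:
-47075/4508 - 14292/g = -47075/4508 - 14292/41474 = -47075*1/4508 - 14292*1/41474 = -6725/644 - 7146/20737 = -144058349/13354628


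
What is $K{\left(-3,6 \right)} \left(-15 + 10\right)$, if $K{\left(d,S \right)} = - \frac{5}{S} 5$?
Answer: $\frac{125}{6} \approx 20.833$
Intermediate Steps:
$K{\left(d,S \right)} = - \frac{25}{S}$
$K{\left(-3,6 \right)} \left(-15 + 10\right) = - \frac{25}{6} \left(-15 + 10\right) = \left(-25\right) \frac{1}{6} \left(-5\right) = \left(- \frac{25}{6}\right) \left(-5\right) = \frac{125}{6}$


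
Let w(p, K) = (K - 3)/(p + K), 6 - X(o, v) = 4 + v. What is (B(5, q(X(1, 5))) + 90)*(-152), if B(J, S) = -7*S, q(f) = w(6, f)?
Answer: -15808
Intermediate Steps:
X(o, v) = 2 - v (X(o, v) = 6 - (4 + v) = 6 + (-4 - v) = 2 - v)
w(p, K) = (-3 + K)/(K + p)
q(f) = (-3 + f)/(6 + f) (q(f) = (-3 + f)/(f + 6) = (-3 + f)/(6 + f))
(B(5, q(X(1, 5))) + 90)*(-152) = (-7*(-3 + (2 - 1*5))/(6 + (2 - 1*5)) + 90)*(-152) = (-7*(-3 + (2 - 5))/(6 + (2 - 5)) + 90)*(-152) = (-7*(-3 - 3)/(6 - 3) + 90)*(-152) = (-7*(-6)/3 + 90)*(-152) = (-7*(-2) + 90)*(-152) = (14 + 90)*(-152) = 104*(-152) = -15808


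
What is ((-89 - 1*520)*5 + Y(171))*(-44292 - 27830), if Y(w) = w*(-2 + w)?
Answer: -1864642188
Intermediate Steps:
((-89 - 1*520)*5 + Y(171))*(-44292 - 27830) = ((-89 - 1*520)*5 + 171*(-2 + 171))*(-44292 - 27830) = ((-89 - 520)*5 + 171*169)*(-72122) = (-609*5 + 28899)*(-72122) = (-3045 + 28899)*(-72122) = 25854*(-72122) = -1864642188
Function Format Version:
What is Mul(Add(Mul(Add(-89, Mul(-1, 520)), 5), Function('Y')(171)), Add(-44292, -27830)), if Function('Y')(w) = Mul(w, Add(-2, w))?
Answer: -1864642188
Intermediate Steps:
Mul(Add(Mul(Add(-89, Mul(-1, 520)), 5), Function('Y')(171)), Add(-44292, -27830)) = Mul(Add(Mul(Add(-89, Mul(-1, 520)), 5), Mul(171, Add(-2, 171))), Add(-44292, -27830)) = Mul(Add(Mul(Add(-89, -520), 5), Mul(171, 169)), -72122) = Mul(Add(Mul(-609, 5), 28899), -72122) = Mul(Add(-3045, 28899), -72122) = Mul(25854, -72122) = -1864642188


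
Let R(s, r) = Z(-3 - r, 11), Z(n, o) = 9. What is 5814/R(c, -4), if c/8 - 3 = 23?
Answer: 646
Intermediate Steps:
c = 208 (c = 24 + 8*23 = 24 + 184 = 208)
R(s, r) = 9
5814/R(c, -4) = 5814/9 = 5814*(⅑) = 646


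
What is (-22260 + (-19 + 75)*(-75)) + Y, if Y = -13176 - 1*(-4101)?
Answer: -35535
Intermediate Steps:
Y = -9075 (Y = -13176 + 4101 = -9075)
(-22260 + (-19 + 75)*(-75)) + Y = (-22260 + (-19 + 75)*(-75)) - 9075 = (-22260 + 56*(-75)) - 9075 = (-22260 - 4200) - 9075 = -26460 - 9075 = -35535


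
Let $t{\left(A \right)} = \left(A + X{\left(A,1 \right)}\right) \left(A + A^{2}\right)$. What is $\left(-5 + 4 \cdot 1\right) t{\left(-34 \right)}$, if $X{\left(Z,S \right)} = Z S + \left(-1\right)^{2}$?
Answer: $75174$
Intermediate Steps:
$X{\left(Z,S \right)} = 1 + S Z$ ($X{\left(Z,S \right)} = S Z + 1 = 1 + S Z$)
$t{\left(A \right)} = \left(1 + 2 A\right) \left(A + A^{2}\right)$ ($t{\left(A \right)} = \left(A + \left(1 + 1 A\right)\right) \left(A + A^{2}\right) = \left(A + \left(1 + A\right)\right) \left(A + A^{2}\right) = \left(1 + 2 A\right) \left(A + A^{2}\right)$)
$\left(-5 + 4 \cdot 1\right) t{\left(-34 \right)} = \left(-5 + 4 \cdot 1\right) \left(- 34 \left(1 + 2 \left(-34\right)^{2} + 3 \left(-34\right)\right)\right) = \left(-5 + 4\right) \left(- 34 \left(1 + 2 \cdot 1156 - 102\right)\right) = - \left(-34\right) \left(1 + 2312 - 102\right) = - \left(-34\right) 2211 = \left(-1\right) \left(-75174\right) = 75174$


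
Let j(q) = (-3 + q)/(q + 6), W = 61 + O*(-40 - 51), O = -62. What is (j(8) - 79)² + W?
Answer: 2329989/196 ≈ 11888.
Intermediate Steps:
W = 5703 (W = 61 - 62*(-40 - 51) = 61 - 62*(-91) = 61 + 5642 = 5703)
j(q) = (-3 + q)/(6 + q)
(j(8) - 79)² + W = ((-3 + 8)/(6 + 8) - 79)² + 5703 = (5/14 - 79)² + 5703 = (-1101/14)² + 5703 = 1212201/196 + 5703 = 2329989/196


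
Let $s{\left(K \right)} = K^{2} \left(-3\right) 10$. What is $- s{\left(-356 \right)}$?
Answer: $3802080$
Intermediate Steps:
$s{\left(K \right)} = - 30 K^{2}$ ($s{\left(K \right)} = - 3 K^{2} \cdot 10 = - 30 K^{2}$)
$- s{\left(-356 \right)} = - \left(-30\right) \left(-356\right)^{2} = - \left(-30\right) 126736 = \left(-1\right) \left(-3802080\right) = 3802080$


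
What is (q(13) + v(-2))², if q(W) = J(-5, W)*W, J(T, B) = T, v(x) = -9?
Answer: 5476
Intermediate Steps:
q(W) = -5*W
(q(13) + v(-2))² = (-5*13 - 9)² = (-65 - 9)² = (-74)² = 5476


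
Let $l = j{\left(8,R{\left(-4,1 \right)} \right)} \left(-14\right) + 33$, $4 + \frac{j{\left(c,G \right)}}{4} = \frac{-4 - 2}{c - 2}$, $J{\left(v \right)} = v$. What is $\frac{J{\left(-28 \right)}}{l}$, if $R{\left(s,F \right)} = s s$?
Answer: $- \frac{28}{313} \approx -0.089457$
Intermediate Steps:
$R{\left(s,F \right)} = s^{2}$
$j{\left(c,G \right)} = -16 - \frac{24}{-2 + c}$ ($j{\left(c,G \right)} = -16 + 4 \frac{-4 - 2}{c - 2} = -16 + 4 \left(- \frac{6}{-2 + c}\right) = -16 - \frac{24}{-2 + c}$)
$l = 313$ ($l = \frac{8 \left(1 - 16\right)}{-2 + 8} \left(-14\right) + 33 = \frac{8 \left(1 - 16\right)}{6} \left(-14\right) + 33 = 8 \cdot \frac{1}{6} \left(-15\right) \left(-14\right) + 33 = \left(-20\right) \left(-14\right) + 33 = 280 + 33 = 313$)
$\frac{J{\left(-28 \right)}}{l} = - \frac{28}{313}$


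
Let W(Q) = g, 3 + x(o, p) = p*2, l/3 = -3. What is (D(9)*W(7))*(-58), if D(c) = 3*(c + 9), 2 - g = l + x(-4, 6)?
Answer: -6264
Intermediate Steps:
l = -9 (l = 3*(-3) = -9)
x(o, p) = -3 + 2*p (x(o, p) = -3 + p*2 = -3 + 2*p)
g = 2 (g = 2 - (-9 + (-3 + 2*6)) = 2 - (-9 + (-3 + 12)) = 2 - (-9 + 9) = 2 - 1*0 = 2 + 0 = 2)
W(Q) = 2
D(c) = 27 + 3*c (D(c) = 3*(9 + c) = 27 + 3*c)
(D(9)*W(7))*(-58) = ((27 + 3*9)*2)*(-58) = ((27 + 27)*2)*(-58) = (54*2)*(-58) = 108*(-58) = -6264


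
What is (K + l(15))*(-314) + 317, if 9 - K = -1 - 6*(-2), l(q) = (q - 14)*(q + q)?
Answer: -8475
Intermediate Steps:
l(q) = 2*q*(-14 + q) (l(q) = (-14 + q)*(2*q) = 2*q*(-14 + q))
K = -2 (K = 9 - (-1 - 6*(-2)) = 9 - (-1 + 12) = 9 - 1*11 = 9 - 11 = -2)
(K + l(15))*(-314) + 317 = (-2 + 2*15*(-14 + 15))*(-314) + 317 = (-2 + 2*15*1)*(-314) + 317 = (-2 + 30)*(-314) + 317 = 28*(-314) + 317 = -8792 + 317 = -8475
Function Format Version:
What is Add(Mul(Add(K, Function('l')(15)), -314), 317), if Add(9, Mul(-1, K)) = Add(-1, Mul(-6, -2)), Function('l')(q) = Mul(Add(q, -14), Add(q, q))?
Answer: -8475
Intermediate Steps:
Function('l')(q) = Mul(2, q, Add(-14, q)) (Function('l')(q) = Mul(Add(-14, q), Mul(2, q)) = Mul(2, q, Add(-14, q)))
K = -2 (K = Add(9, Mul(-1, Add(-1, Mul(-6, -2)))) = Add(9, Mul(-1, Add(-1, 12))) = Add(9, Mul(-1, 11)) = Add(9, -11) = -2)
Add(Mul(Add(K, Function('l')(15)), -314), 317) = Add(Mul(Add(-2, Mul(2, 15, Add(-14, 15))), -314), 317) = Add(Mul(Add(-2, Mul(2, 15, 1)), -314), 317) = Add(Mul(Add(-2, 30), -314), 317) = Add(Mul(28, -314), 317) = Add(-8792, 317) = -8475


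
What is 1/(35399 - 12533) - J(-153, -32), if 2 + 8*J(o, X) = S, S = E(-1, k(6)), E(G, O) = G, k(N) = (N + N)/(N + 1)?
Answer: 34303/91464 ≈ 0.37504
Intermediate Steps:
k(N) = 2*N/(1 + N) (k(N) = (2*N)/(1 + N) = 2*N/(1 + N))
S = -1
J(o, X) = -3/8 (J(o, X) = -1/4 + (1/8)*(-1) = -1/4 - 1/8 = -3/8)
1/(35399 - 12533) - J(-153, -32) = 1/(35399 - 12533) - 1*(-3/8) = 1/22866 + 3/8 = 34303/91464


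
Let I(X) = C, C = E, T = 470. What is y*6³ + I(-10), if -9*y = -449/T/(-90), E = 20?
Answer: 69602/3525 ≈ 19.745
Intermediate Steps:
C = 20
y = -449/380700 (y = -(-449/470)/(9*(-90)) = -(-449*1/470)*(-1)/(9*90) = -(-449)*(-1)/(4230*90) = -⅑*449/42300 = -449/380700 ≈ -0.0011794)
I(X) = 20
y*6³ + I(-10) = -449/380700*6³ + 20 = -449/380700*216 + 20 = -898/3525 + 20 = 69602/3525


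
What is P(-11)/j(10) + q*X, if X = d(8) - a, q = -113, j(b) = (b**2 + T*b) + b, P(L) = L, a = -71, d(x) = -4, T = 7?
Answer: -1362791/180 ≈ -7571.1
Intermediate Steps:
j(b) = b**2 + 8*b (j(b) = (b**2 + 7*b) + b = b**2 + 8*b)
X = 67 (X = -4 - 1*(-71) = -4 + 71 = 67)
P(-11)/j(10) + q*X = -11*1/(10*(8 + 10)) - 113*67 = -11/(10*18) - 7571 = -11/180 - 7571 = -1362791/180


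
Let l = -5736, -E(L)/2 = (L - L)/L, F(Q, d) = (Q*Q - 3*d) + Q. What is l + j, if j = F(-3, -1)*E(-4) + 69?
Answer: -5667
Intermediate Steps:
F(Q, d) = Q + Q² - 3*d (F(Q, d) = (Q² - 3*d) + Q = Q + Q² - 3*d)
E(L) = 0 (E(L) = -2*(L - L)/L = -0/L = -2*0 = 0)
j = 69 (j = (-3 + (-3)² - 3*(-1))*0 + 69 = (-3 + 9 + 3)*0 + 69 = 9*0 + 69 = 0 + 69 = 69)
l + j = -5736 + 69 = -5667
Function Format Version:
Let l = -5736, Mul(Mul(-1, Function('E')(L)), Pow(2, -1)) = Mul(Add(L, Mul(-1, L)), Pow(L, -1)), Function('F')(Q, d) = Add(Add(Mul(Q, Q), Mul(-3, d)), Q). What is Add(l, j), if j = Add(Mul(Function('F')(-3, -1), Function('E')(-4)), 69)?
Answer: -5667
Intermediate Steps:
Function('F')(Q, d) = Add(Q, Pow(Q, 2), Mul(-3, d)) (Function('F')(Q, d) = Add(Add(Pow(Q, 2), Mul(-3, d)), Q) = Add(Q, Pow(Q, 2), Mul(-3, d)))
Function('E')(L) = 0 (Function('E')(L) = Mul(-2, Mul(Add(L, Mul(-1, L)), Pow(L, -1))) = Mul(-2, Mul(0, Pow(L, -1))) = Mul(-2, 0) = 0)
j = 69 (j = Add(Mul(Add(-3, Pow(-3, 2), Mul(-3, -1)), 0), 69) = Add(Mul(Add(-3, 9, 3), 0), 69) = Add(Mul(9, 0), 69) = Add(0, 69) = 69)
Add(l, j) = Add(-5736, 69) = -5667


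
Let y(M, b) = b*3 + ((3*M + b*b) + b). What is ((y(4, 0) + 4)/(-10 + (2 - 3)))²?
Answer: 256/121 ≈ 2.1157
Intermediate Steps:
y(M, b) = b² + 3*M + 4*b (y(M, b) = 3*b + ((3*M + b²) + b) = 3*b + ((b² + 3*M) + b) = 3*b + (b + b² + 3*M) = b² + 3*M + 4*b)
((y(4, 0) + 4)/(-10 + (2 - 3)))² = (((0² + 3*4 + 4*0) + 4)/(-10 + (2 - 3)))² = (((0 + 12 + 0) + 4)/(-10 - 1))² = ((12 + 4)/(-11))² = (16*(-1/11))² = (-16/11)² = 256/121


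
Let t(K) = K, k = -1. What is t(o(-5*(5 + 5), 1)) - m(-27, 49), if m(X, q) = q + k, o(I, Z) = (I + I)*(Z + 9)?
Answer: -1048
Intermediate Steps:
o(I, Z) = 2*I*(9 + Z) (o(I, Z) = (2*I)*(9 + Z) = 2*I*(9 + Z))
m(X, q) = -1 + q (m(X, q) = q - 1 = -1 + q)
t(o(-5*(5 + 5), 1)) - m(-27, 49) = 2*(-5*(5 + 5))*(9 + 1) - (-1 + 49) = 2*(-5*10)*10 - 1*48 = 2*(-50)*10 - 48 = -1000 - 48 = -1048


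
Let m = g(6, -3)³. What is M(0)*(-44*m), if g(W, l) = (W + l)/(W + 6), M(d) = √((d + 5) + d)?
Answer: -11*√5/16 ≈ -1.5373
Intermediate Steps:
M(d) = √(5 + 2*d) (M(d) = √((5 + d) + d) = √(5 + 2*d))
g(W, l) = (W + l)/(6 + W)
m = 1/64 (m = ((6 - 3)/(6 + 6))³ = (3/12)³ = ((1/12)*3)³ = (¼)³ = 1/64 ≈ 0.015625)
M(0)*(-44*m) = √(5 + 2*0)*(-44*1/64) = √(5 + 0)*(-11/16) = √5*(-11/16) = -11*√5/16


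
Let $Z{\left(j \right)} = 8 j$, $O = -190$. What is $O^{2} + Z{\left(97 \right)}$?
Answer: $36876$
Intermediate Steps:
$O^{2} + Z{\left(97 \right)} = \left(-190\right)^{2} + 8 \cdot 97 = 36100 + 776 = 36876$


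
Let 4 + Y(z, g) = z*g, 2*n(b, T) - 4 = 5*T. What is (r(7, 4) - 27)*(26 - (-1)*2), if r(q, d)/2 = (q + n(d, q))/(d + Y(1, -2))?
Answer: -1498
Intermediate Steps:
n(b, T) = 2 + 5*T/2 (n(b, T) = 2 + (5*T)/2 = 2 + 5*T/2)
Y(z, g) = -4 + g*z (Y(z, g) = -4 + z*g = -4 + g*z)
r(q, d) = 2*(2 + 7*q/2)/(-6 + d) (r(q, d) = 2*((q + (2 + 5*q/2))/(d + (-4 - 2*1))) = 2*((2 + 7*q/2)/(d + (-4 - 2))) = 2*((2 + 7*q/2)/(d - 6)) = 2*((2 + 7*q/2)/(-6 + d)) = 2*(2 + 7*q/2)/(-6 + d))
(r(7, 4) - 27)*(26 - (-1)*2) = ((4 + 7*7)/(-6 + 4) - 27)*(26 - (-1)*2) = ((4 + 49)/(-2) - 27)*(26 - 1*(-2)) = (-1/2*53 - 27)*(26 + 2) = (-53/2 - 27)*28 = -107/2*28 = -1498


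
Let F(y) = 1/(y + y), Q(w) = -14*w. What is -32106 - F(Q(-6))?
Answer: -5393809/168 ≈ -32106.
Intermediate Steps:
F(y) = 1/(2*y)
-32106 - F(Q(-6)) = -32106 - 1/(2*((-14*(-6)))) = -32106 - 1/(2*84) = -32106 - 1*1/168 = -32106 - 1/168 = -5393809/168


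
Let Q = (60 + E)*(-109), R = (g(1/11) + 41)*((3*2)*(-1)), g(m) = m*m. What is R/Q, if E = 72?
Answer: 2481/145079 ≈ 0.017101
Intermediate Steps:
g(m) = m**2
R = -29772/121 (R = ((1/11)**2 + 41)*((3*2)*(-1)) = ((1/11)**2 + 41)*(6*(-1)) = (1/121 + 41)*(-6) = (4962/121)*(-6) = -29772/121 ≈ -246.05)
Q = -14388 (Q = (60 + 72)*(-109) = 132*(-109) = -14388)
R/Q = -29772/121/(-14388) = -29772/121*(-1/14388) = 2481/145079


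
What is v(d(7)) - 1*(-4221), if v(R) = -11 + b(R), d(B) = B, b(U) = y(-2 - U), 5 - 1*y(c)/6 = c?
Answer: 4294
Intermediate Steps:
y(c) = 30 - 6*c
b(U) = 42 + 6*U (b(U) = 30 - 6*(-2 - U) = 30 + (12 + 6*U) = 42 + 6*U)
v(R) = 31 + 6*R (v(R) = -11 + (42 + 6*R) = 31 + 6*R)
v(d(7)) - 1*(-4221) = (31 + 6*7) - 1*(-4221) = (31 + 42) + 4221 = 73 + 4221 = 4294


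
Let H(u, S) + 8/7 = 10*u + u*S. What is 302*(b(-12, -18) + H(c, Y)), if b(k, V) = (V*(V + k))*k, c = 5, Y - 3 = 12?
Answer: -13436886/7 ≈ -1.9196e+6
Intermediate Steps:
Y = 15 (Y = 3 + 12 = 15)
b(k, V) = V*k*(V + k)
H(u, S) = -8/7 + 10*u + S*u (H(u, S) = -8/7 + (10*u + u*S) = -8/7 + (10*u + S*u) = -8/7 + 10*u + S*u)
302*(b(-12, -18) + H(c, Y)) = 302*(-18*(-12)*(-18 - 12) + (-8/7 + 10*5 + 15*5)) = 302*(-18*(-12)*(-30) + (-8/7 + 50 + 75)) = 302*(-6480 + 867/7) = 302*(-44493/7) = -13436886/7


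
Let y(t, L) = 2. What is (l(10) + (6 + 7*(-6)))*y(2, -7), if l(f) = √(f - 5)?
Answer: -72 + 2*√5 ≈ -67.528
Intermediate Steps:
l(f) = √(-5 + f)
(l(10) + (6 + 7*(-6)))*y(2, -7) = (√(-5 + 10) + (6 + 7*(-6)))*2 = (√5 + (6 - 42))*2 = (√5 - 36)*2 = (-36 + √5)*2 = -72 + 2*√5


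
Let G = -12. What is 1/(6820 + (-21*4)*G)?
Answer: 1/7828 ≈ 0.00012775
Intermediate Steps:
1/(6820 + (-21*4)*G) = 1/(6820 - 21*4*(-12)) = 1/(6820 - 84*(-12)) = 1/(6820 + 1008) = 1/7828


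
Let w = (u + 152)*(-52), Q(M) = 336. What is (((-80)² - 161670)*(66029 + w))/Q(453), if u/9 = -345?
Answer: -5682493825/56 ≈ -1.0147e+8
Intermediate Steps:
u = -3105 (u = 9*(-345) = -3105)
w = 153556 (w = (-3105 + 152)*(-52) = -2953*(-52) = 153556)
(((-80)² - 161670)*(66029 + w))/Q(453) = (((-80)² - 161670)*(66029 + 153556))/336 = ((6400 - 161670)*219585)*(1/336) = -155270*219585*(1/336) = -34094962950*1/336 = -5682493825/56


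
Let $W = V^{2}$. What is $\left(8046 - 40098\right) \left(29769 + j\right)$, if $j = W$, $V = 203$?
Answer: $-2274986856$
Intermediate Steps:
$W = 41209$ ($W = 203^{2} = 41209$)
$j = 41209$
$\left(8046 - 40098\right) \left(29769 + j\right) = \left(8046 - 40098\right) \left(29769 + 41209\right) = \left(-32052\right) 70978 = -2274986856$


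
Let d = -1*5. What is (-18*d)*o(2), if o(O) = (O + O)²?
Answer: 1440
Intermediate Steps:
d = -5
o(O) = 4*O² (o(O) = (2*O)² = 4*O²)
(-18*d)*o(2) = (-18*(-5))*(4*2²) = 90*(4*4) = 90*16 = 1440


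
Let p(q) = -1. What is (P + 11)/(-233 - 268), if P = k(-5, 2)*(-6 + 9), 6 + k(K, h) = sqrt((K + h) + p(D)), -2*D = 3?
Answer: 7/501 - 2*I/167 ≈ 0.013972 - 0.011976*I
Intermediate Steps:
D = -3/2 (D = -1/2*3 = -3/2 ≈ -1.5000)
k(K, h) = -6 + sqrt(-1 + K + h) (k(K, h) = -6 + sqrt((K + h) - 1) = -6 + sqrt(-1 + K + h))
P = -18 + 6*I (P = (-6 + sqrt(-1 - 5 + 2))*(-6 + 9) = (-6 + sqrt(-4))*3 = (-6 + 2*I)*3 = -18 + 6*I ≈ -18.0 + 6.0*I)
(P + 11)/(-233 - 268) = ((-18 + 6*I) + 11)/(-233 - 268) = (-7 + 6*I)/(-501) = (-7 + 6*I)*(-1/501) = 7/501 - 2*I/167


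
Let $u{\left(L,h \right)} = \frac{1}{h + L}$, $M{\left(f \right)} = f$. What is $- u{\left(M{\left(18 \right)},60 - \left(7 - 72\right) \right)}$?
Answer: $- \frac{1}{143} \approx -0.006993$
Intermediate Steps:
$u{\left(L,h \right)} = \frac{1}{L + h}$
$- u{\left(M{\left(18 \right)},60 - \left(7 - 72\right) \right)} = - \frac{1}{18 + \left(60 - \left(7 - 72\right)\right)} = - \frac{1}{18 + \left(60 - -65\right)} = - \frac{1}{18 + \left(60 + 65\right)} = - \frac{1}{18 + 125} = - \frac{1}{143}$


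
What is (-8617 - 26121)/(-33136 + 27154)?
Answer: 17369/2991 ≈ 5.8071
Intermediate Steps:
(-8617 - 26121)/(-33136 + 27154) = -34738/(-5982) = -34738*(-1/5982) = 17369/2991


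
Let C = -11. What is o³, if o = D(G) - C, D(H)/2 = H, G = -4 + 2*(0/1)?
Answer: 27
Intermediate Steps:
G = -4 (G = -4 + 2*(0*1) = -4 + 2*0 = -4 + 0 = -4)
D(H) = 2*H
o = 3 (o = 2*(-4) - 1*(-11) = -8 + 11 = 3)
o³ = 3³ = 27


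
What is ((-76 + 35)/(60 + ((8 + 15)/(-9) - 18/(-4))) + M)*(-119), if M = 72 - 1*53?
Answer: -2433193/1115 ≈ -2182.2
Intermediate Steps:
M = 19 (M = 72 - 53 = 19)
((-76 + 35)/(60 + ((8 + 15)/(-9) - 18/(-4))) + M)*(-119) = ((-76 + 35)/(60 + ((8 + 15)/(-9) - 18/(-4))) + 19)*(-119) = (-41/(60 + (23*(-⅑) - 18*(-¼))) + 19)*(-119) = (-41/(60 + (-23/9 + 9/2)) + 19)*(-119) = (-41/(60 + 35/18) + 19)*(-119) = (-41/1115/18 + 19)*(-119) = (-41*18/1115 + 19)*(-119) = (-738/1115 + 19)*(-119) = (20447/1115)*(-119) = -2433193/1115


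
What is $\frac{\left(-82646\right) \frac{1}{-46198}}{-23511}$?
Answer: $- \frac{41323}{543080589} \approx -7.609 \cdot 10^{-5}$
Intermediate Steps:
$\frac{\left(-82646\right) \frac{1}{-46198}}{-23511} = \left(-82646\right) \left(- \frac{1}{46198}\right) \left(- \frac{1}{23511}\right) = \frac{41323}{23099} \left(- \frac{1}{23511}\right) = - \frac{41323}{543080589}$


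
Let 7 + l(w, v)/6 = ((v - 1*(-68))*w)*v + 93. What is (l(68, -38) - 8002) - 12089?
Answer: -484695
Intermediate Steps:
l(w, v) = 516 + 6*v*w*(68 + v) (l(w, v) = -42 + 6*(((v - 1*(-68))*w)*v + 93) = -42 + 6*(((v + 68)*w)*v + 93) = -42 + 6*(((68 + v)*w)*v + 93) = -42 + 6*((w*(68 + v))*v + 93) = -42 + 6*(v*w*(68 + v) + 93) = -42 + 6*(93 + v*w*(68 + v)) = -42 + (558 + 6*v*w*(68 + v)) = 516 + 6*v*w*(68 + v))
(l(68, -38) - 8002) - 12089 = ((516 + 6*68*(-38)² + 408*(-38)*68) - 8002) - 12089 = ((516 + 6*68*1444 - 1054272) - 8002) - 12089 = ((516 + 589152 - 1054272) - 8002) - 12089 = (-464604 - 8002) - 12089 = -472606 - 12089 = -484695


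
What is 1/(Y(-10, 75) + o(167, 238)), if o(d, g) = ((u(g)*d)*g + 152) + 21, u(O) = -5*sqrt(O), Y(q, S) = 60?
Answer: -233/9399479815911 - 198730*sqrt(238)/9399479815911 ≈ -3.2620e-7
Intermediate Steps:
o(d, g) = 173 - 5*d*g**(3/2) (o(d, g) = (((-5*sqrt(g))*d)*g + 152) + 21 = ((-5*d*sqrt(g))*g + 152) + 21 = (-5*d*g**(3/2) + 152) + 21 = (152 - 5*d*g**(3/2)) + 21 = 173 - 5*d*g**(3/2))
1/(Y(-10, 75) + o(167, 238)) = 1/(60 + (173 - 5*167*238**(3/2))) = 1/(60 + (173 - 5*167*238*sqrt(238))) = 1/(60 + (173 - 198730*sqrt(238))) = 1/(233 - 198730*sqrt(238))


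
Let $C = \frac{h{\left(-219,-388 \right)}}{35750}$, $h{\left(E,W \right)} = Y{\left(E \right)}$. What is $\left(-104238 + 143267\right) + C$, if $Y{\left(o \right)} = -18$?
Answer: $\frac{697643366}{17875} \approx 39029.0$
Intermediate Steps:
$h{\left(E,W \right)} = -18$
$C = - \frac{9}{17875}$ ($C = - \frac{18}{35750} = \left(-18\right) \frac{1}{35750} = - \frac{9}{17875} \approx -0.0005035$)
$\left(-104238 + 143267\right) + C = \left(-104238 + 143267\right) - \frac{9}{17875} = 39029 - \frac{9}{17875} = \frac{697643366}{17875}$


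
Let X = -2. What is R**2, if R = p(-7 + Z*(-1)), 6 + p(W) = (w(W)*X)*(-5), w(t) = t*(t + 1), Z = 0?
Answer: 171396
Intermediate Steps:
w(t) = t*(1 + t)
p(W) = -6 + 10*W*(1 + W) (p(W) = -6 + ((W*(1 + W))*(-2))*(-5) = -6 - 2*W*(1 + W)*(-5) = -6 + 10*W*(1 + W))
R = 414 (R = -6 + 10*(-7 + 0*(-1))*(1 + (-7 + 0*(-1))) = -6 + 10*(-7 + 0)*(1 + (-7 + 0)) = -6 + 10*(-7)*(1 - 7) = -6 + 10*(-7)*(-6) = -6 + 420 = 414)
R**2 = 414**2 = 171396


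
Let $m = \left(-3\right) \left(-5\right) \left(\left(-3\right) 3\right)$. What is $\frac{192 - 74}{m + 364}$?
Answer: $\frac{118}{229} \approx 0.51528$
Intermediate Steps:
$m = -135$ ($m = 15 \left(-9\right) = -135$)
$\frac{192 - 74}{m + 364} = \frac{192 - 74}{-135 + 364} = \frac{118}{229}$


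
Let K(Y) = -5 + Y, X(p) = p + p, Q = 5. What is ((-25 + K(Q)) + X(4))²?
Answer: 289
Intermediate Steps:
X(p) = 2*p
((-25 + K(Q)) + X(4))² = ((-25 + (-5 + 5)) + 2*4)² = ((-25 + 0) + 8)² = (-25 + 8)² = (-17)² = 289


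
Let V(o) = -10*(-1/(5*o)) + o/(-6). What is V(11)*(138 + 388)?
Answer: -28667/33 ≈ -868.70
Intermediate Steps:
V(o) = 2/o - o/6 (V(o) = -(-2)/o + o*(-1/6) = 2/o - o/6)
V(11)*(138 + 388) = (2/11 - 1/6*11)*(138 + 388) = (2*(1/11) - 11/6)*526 = (2/11 - 11/6)*526 = -109/66*526 = -28667/33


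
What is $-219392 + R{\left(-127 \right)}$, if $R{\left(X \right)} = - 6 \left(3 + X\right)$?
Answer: $-218648$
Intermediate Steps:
$R{\left(X \right)} = -18 - 6 X$
$-219392 + R{\left(-127 \right)} = -219392 - -744 = -219392 + \left(-18 + 762\right) = -219392 + 744 = -218648$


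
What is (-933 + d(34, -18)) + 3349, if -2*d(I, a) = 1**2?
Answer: 4831/2 ≈ 2415.5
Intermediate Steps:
d(I, a) = -1/2 (d(I, a) = -1/2*1**2 = -1/2*1 = -1/2)
(-933 + d(34, -18)) + 3349 = (-933 - 1/2) + 3349 = -1867/2 + 3349 = 4831/2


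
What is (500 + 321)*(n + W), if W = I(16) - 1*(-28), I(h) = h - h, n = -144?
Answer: -95236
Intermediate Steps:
I(h) = 0
W = 28 (W = 0 - 1*(-28) = 0 + 28 = 28)
(500 + 321)*(n + W) = (500 + 321)*(-144 + 28) = 821*(-116) = -95236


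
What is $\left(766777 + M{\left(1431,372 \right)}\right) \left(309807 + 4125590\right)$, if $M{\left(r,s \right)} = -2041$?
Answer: $3391907760192$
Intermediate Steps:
$\left(766777 + M{\left(1431,372 \right)}\right) \left(309807 + 4125590\right) = \left(766777 - 2041\right) \left(309807 + 4125590\right) = 764736 \cdot 4435397 = 3391907760192$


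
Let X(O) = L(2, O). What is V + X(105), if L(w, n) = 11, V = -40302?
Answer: -40291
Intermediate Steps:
X(O) = 11
V + X(105) = -40302 + 11 = -40291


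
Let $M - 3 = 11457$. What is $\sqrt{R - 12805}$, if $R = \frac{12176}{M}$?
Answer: $\frac{i \sqrt{105097600065}}{2865} \approx 113.15 i$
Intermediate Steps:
$M = 11460$ ($M = 3 + 11457 = 11460$)
$R = \frac{3044}{2865}$ ($R = \frac{12176}{11460} = 12176 \cdot \frac{1}{11460} = \frac{3044}{2865} \approx 1.0625$)
$\sqrt{R - 12805} = \sqrt{\frac{3044}{2865} - 12805} = \sqrt{- \frac{36683281}{2865}} = \frac{i \sqrt{105097600065}}{2865}$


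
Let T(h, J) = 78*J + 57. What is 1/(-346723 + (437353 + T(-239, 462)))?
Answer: 1/126723 ≈ 7.8912e-6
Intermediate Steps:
T(h, J) = 57 + 78*J
1/(-346723 + (437353 + T(-239, 462))) = 1/(-346723 + (437353 + (57 + 78*462))) = 1/(-346723 + (437353 + (57 + 36036))) = 1/(-346723 + (437353 + 36093)) = 1/(-346723 + 473446) = 1/126723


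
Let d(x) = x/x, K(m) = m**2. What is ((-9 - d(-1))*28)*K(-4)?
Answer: -4480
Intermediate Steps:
d(x) = 1
((-9 - d(-1))*28)*K(-4) = ((-9 - 1*1)*28)*(-4)**2 = ((-9 - 1)*28)*16 = -10*28*16 = -280*16 = -4480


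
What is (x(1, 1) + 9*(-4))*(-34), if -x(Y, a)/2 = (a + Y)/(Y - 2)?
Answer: 1088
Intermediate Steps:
x(Y, a) = -2*(Y + a)/(-2 + Y) (x(Y, a) = -2*(a + Y)/(Y - 2) = -2*(Y + a)/(-2 + Y))
(x(1, 1) + 9*(-4))*(-34) = (2*(-1*1 - 1*1)/(-2 + 1) + 9*(-4))*(-34) = (2*(-1 - 1)/(-1) - 36)*(-34) = (2*(-1)*(-2) - 36)*(-34) = (4 - 36)*(-34) = -32*(-34) = 1088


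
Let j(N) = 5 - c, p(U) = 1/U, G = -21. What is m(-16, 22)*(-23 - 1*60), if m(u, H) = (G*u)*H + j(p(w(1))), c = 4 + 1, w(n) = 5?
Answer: -613536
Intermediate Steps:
c = 5
j(N) = 0 (j(N) = 5 - 1*5 = 5 - 5 = 0)
m(u, H) = -21*H*u (m(u, H) = (-21*u)*H + 0 = -21*H*u + 0 = -21*H*u)
m(-16, 22)*(-23 - 1*60) = (-21*22*(-16))*(-23 - 1*60) = 7392*(-23 - 60) = 7392*(-83) = -613536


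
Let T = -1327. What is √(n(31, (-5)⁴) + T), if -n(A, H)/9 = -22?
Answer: I*√1129 ≈ 33.601*I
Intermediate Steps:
n(A, H) = 198 (n(A, H) = -9*(-22) = 198)
√(n(31, (-5)⁴) + T) = √(198 - 1327) = √(-1129) = I*√1129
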